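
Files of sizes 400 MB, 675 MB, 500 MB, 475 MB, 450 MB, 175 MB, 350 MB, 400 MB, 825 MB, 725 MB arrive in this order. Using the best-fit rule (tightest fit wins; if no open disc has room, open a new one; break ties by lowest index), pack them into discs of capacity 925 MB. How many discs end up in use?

  400 → disc 1 (new)  [load 400/925]
  675 → disc 2 (new)  [load 675/925]
  500 → disc 1  [load 900/925]
  475 → disc 3 (new)  [load 475/925]
  450 → disc 3  [load 925/925]
  175 → disc 2  [load 850/925]
  350 → disc 4 (new)  [load 350/925]
  400 → disc 4  [load 750/925]
  825 → disc 5 (new)  [load 825/925]
  725 → disc 6 (new)  [load 725/925]
6 discs opened.

6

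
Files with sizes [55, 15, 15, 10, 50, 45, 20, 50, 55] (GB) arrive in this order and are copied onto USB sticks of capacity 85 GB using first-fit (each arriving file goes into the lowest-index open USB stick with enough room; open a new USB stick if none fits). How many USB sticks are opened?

  55 → USB stick 1 (new)  [load 55/85]
  15 → USB stick 1  [load 70/85]
  15 → USB stick 1  [load 85/85]
  10 → USB stick 2 (new)  [load 10/85]
  50 → USB stick 2  [load 60/85]
  45 → USB stick 3 (new)  [load 45/85]
  20 → USB stick 2  [load 80/85]
  50 → USB stick 4 (new)  [load 50/85]
  55 → USB stick 5 (new)  [load 55/85]
5 USB sticks opened.

5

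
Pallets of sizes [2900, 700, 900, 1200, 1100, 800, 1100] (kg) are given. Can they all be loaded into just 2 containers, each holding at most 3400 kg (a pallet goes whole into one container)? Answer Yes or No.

No

Total = 8700 kg; ⌈8700/3400⌉ = 3.
At least 3 containers are required, but only 2 are allowed.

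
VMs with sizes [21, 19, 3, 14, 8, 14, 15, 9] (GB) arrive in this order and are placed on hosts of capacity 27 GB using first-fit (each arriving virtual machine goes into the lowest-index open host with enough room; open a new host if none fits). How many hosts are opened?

  21 → host 1 (new)  [load 21/27]
  19 → host 2 (new)  [load 19/27]
  3 → host 1  [load 24/27]
  14 → host 3 (new)  [load 14/27]
  8 → host 2  [load 27/27]
  14 → host 4 (new)  [load 14/27]
  15 → host 5 (new)  [load 15/27]
  9 → host 3  [load 23/27]
5 hosts opened.

5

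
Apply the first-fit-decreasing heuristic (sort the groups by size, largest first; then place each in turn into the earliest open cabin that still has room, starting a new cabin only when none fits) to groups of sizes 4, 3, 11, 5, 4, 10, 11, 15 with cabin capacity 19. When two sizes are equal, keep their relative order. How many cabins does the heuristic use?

4

Sorted descending: 15, 11, 11, 10, 5, 4, 4, 3.
  15 → cabin 1 (new)  [load 15/19]
  11 → cabin 2 (new)  [load 11/19]
  11 → cabin 3 (new)  [load 11/19]
  10 → cabin 4 (new)  [load 10/19]
  5 → cabin 2  [load 16/19]
  4 → cabin 1  [load 19/19]
  4 → cabin 3  [load 15/19]
  3 → cabin 2  [load 19/19]
4 cabins opened.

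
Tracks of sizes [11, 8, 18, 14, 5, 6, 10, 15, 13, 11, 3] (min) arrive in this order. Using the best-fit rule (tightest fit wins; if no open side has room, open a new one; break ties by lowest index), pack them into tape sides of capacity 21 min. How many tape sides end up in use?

7

  11 → side 1 (new)  [load 11/21]
  8 → side 1  [load 19/21]
  18 → side 2 (new)  [load 18/21]
  14 → side 3 (new)  [load 14/21]
  5 → side 3  [load 19/21]
  6 → side 4 (new)  [load 6/21]
  10 → side 4  [load 16/21]
  15 → side 5 (new)  [load 15/21]
  13 → side 6 (new)  [load 13/21]
  11 → side 7 (new)  [load 11/21]
  3 → side 2  [load 21/21]
7 tape sides opened.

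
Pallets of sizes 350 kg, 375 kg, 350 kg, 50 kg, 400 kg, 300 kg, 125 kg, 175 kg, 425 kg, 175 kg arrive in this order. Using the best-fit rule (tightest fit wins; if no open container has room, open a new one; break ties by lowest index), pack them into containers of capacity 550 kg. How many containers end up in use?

  350 → container 1 (new)  [load 350/550]
  375 → container 2 (new)  [load 375/550]
  350 → container 3 (new)  [load 350/550]
  50 → container 2  [load 425/550]
  400 → container 4 (new)  [load 400/550]
  300 → container 5 (new)  [load 300/550]
  125 → container 2  [load 550/550]
  175 → container 1  [load 525/550]
  425 → container 6 (new)  [load 425/550]
  175 → container 3  [load 525/550]
6 containers opened.

6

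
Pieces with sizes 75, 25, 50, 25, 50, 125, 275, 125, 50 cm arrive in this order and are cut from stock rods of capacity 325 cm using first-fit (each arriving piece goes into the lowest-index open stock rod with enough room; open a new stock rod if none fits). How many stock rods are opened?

  75 → stock rod 1 (new)  [load 75/325]
  25 → stock rod 1  [load 100/325]
  50 → stock rod 1  [load 150/325]
  25 → stock rod 1  [load 175/325]
  50 → stock rod 1  [load 225/325]
  125 → stock rod 2 (new)  [load 125/325]
  275 → stock rod 3 (new)  [load 275/325]
  125 → stock rod 2  [load 250/325]
  50 → stock rod 1  [load 275/325]
3 stock rods opened.

3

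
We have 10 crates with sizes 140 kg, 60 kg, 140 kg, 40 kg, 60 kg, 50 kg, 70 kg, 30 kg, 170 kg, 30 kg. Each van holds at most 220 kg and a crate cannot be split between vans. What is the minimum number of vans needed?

Total = 170 + 140 + 140 + 70 + 60 + 60 + 50 + 40 + 30 + 30 = 790 kg.
Lower bound: ⌈790/220⌉ = 4 vans.
A packing using 4 vans:
  van 1: 170 + 50 = 220
  van 2: 140 + 70 = 210
  van 3: 140 + 60 = 200
  van 4: 60 + 40 + 30 + 30 = 160
This matches the lower bound, so 4 is optimal.

4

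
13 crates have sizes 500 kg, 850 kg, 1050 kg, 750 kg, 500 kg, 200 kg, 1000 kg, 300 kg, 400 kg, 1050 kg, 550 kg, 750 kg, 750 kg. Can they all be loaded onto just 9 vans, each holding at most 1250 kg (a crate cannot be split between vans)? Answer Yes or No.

Yes

A valid assignment using 8 vans:
  van 1: 1050 + 200 = 1250
  van 2: 1050 = 1050
  van 3: 1000 = 1000
  van 4: 850 + 400 = 1250
  van 5: 750 + 500 = 1250
  van 6: 750 + 500 = 1250
  van 7: 750 + 300 = 1050
  van 8: 550 = 550
That uses only 8 ≤ 9, so 9 vans are enough.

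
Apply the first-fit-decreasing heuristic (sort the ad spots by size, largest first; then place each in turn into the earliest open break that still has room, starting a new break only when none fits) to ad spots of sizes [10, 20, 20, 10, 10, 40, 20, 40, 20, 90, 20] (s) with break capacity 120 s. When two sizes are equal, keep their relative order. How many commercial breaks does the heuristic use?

Sorted descending: 90, 40, 40, 20, 20, 20, 20, 20, 10, 10, 10.
  90 → break 1 (new)  [load 90/120]
  40 → break 2 (new)  [load 40/120]
  40 → break 2  [load 80/120]
  20 → break 1  [load 110/120]
  20 → break 2  [load 100/120]
  20 → break 2  [load 120/120]
  20 → break 3 (new)  [load 20/120]
  20 → break 3  [load 40/120]
  10 → break 1  [load 120/120]
  10 → break 3  [load 50/120]
  10 → break 3  [load 60/120]
3 commercial breaks opened.

3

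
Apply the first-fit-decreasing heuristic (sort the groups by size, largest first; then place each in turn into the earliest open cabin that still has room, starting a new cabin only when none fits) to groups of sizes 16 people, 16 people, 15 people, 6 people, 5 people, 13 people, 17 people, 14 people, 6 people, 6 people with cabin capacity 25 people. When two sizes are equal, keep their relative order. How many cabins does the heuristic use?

Sorted descending: 17, 16, 16, 15, 14, 13, 6, 6, 6, 5.
  17 → cabin 1 (new)  [load 17/25]
  16 → cabin 2 (new)  [load 16/25]
  16 → cabin 3 (new)  [load 16/25]
  15 → cabin 4 (new)  [load 15/25]
  14 → cabin 5 (new)  [load 14/25]
  13 → cabin 6 (new)  [load 13/25]
  6 → cabin 1  [load 23/25]
  6 → cabin 2  [load 22/25]
  6 → cabin 3  [load 22/25]
  5 → cabin 4  [load 20/25]
6 cabins opened.

6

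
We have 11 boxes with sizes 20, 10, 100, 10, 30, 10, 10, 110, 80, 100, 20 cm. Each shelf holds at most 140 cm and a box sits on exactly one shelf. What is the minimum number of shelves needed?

Total = 110 + 100 + 100 + 80 + 30 + 20 + 20 + 10 + 10 + 10 + 10 = 500 cm.
Lower bound: ⌈500/140⌉ = 4 shelves.
A packing using 4 shelves:
  shelf 1: 110 + 30 = 140
  shelf 2: 100 + 20 + 20 = 140
  shelf 3: 100 + 10 + 10 + 10 + 10 = 140
  shelf 4: 80 = 80
This matches the lower bound, so 4 is optimal.

4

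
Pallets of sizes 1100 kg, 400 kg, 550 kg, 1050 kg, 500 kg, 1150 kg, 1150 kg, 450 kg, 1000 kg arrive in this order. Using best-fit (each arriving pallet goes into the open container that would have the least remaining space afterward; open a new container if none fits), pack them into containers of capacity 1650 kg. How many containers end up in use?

  1100 → container 1 (new)  [load 1100/1650]
  400 → container 1  [load 1500/1650]
  550 → container 2 (new)  [load 550/1650]
  1050 → container 2  [load 1600/1650]
  500 → container 3 (new)  [load 500/1650]
  1150 → container 3  [load 1650/1650]
  1150 → container 4 (new)  [load 1150/1650]
  450 → container 4  [load 1600/1650]
  1000 → container 5 (new)  [load 1000/1650]
5 containers opened.

5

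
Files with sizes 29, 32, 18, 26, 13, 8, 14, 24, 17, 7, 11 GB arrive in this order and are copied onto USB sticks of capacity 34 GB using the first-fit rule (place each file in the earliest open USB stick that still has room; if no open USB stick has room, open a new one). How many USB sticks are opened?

7

  29 → USB stick 1 (new)  [load 29/34]
  32 → USB stick 2 (new)  [load 32/34]
  18 → USB stick 3 (new)  [load 18/34]
  26 → USB stick 4 (new)  [load 26/34]
  13 → USB stick 3  [load 31/34]
  8 → USB stick 4  [load 34/34]
  14 → USB stick 5 (new)  [load 14/34]
  24 → USB stick 6 (new)  [load 24/34]
  17 → USB stick 5  [load 31/34]
  7 → USB stick 6  [load 31/34]
  11 → USB stick 7 (new)  [load 11/34]
7 USB sticks opened.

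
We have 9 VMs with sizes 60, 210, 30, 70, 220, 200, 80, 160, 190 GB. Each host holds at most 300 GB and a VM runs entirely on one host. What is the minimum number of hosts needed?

5

Total = 220 + 210 + 200 + 190 + 160 + 80 + 70 + 60 + 30 = 1220 GB.
Lower bound: ⌈1220/300⌉ = 5 hosts.
A packing using 5 hosts:
  host 1: 220 + 80 = 300
  host 2: 210 + 70 = 280
  host 3: 200 + 60 + 30 = 290
  host 4: 190 = 190
  host 5: 160 = 160
This matches the lower bound, so 5 is optimal.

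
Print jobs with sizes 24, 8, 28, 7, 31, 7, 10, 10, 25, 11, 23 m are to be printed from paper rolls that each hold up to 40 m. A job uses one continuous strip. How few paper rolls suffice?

5

Total = 31 + 28 + 25 + 24 + 23 + 11 + 10 + 10 + 8 + 7 + 7 = 184 m.
Lower bound: ⌈184/40⌉ = 5 paper rolls.
A packing using 5 paper rolls:
  roll 1: 31 + 8 = 39
  roll 2: 28 + 11 = 39
  roll 3: 25 + 10 = 35
  roll 4: 24 + 10 = 34
  roll 5: 23 + 7 + 7 = 37
This matches the lower bound, so 5 is optimal.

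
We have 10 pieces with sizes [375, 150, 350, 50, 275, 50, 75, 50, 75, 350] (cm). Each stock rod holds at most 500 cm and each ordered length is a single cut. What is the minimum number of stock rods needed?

4

Total = 375 + 350 + 350 + 275 + 150 + 75 + 75 + 50 + 50 + 50 = 1800 cm.
Lower bound: ⌈1800/500⌉ = 4 stock rods.
A packing using 4 stock rods:
  stock rod 1: 375 + 75 + 50 = 500
  stock rod 2: 350 + 150 = 500
  stock rod 3: 350 + 75 + 50 = 475
  stock rod 4: 275 + 50 = 325
This matches the lower bound, so 4 is optimal.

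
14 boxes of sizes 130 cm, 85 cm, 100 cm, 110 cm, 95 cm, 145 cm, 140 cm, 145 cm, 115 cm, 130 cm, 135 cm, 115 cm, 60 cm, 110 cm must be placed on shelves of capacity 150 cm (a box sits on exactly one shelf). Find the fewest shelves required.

Total = 145 + 145 + 140 + 135 + 130 + 130 + 115 + 115 + 110 + 110 + 100 + 95 + 85 + 60 = 1615 cm.
Lower bound: ⌈1615/150⌉ = 11 shelves.
Also, 13 boxes each exceed 75 cm, and no two of those can share a shelf, so at least 13 shelves are needed.
A packing using 13 shelves:
  shelf 1: 145 = 145
  shelf 2: 145 = 145
  shelf 3: 140 = 140
  shelf 4: 135 = 135
  shelf 5: 130 = 130
  shelf 6: 130 = 130
  shelf 7: 115 = 115
  shelf 8: 115 = 115
  shelf 9: 110 = 110
  shelf 10: 110 = 110
  shelf 11: 100 = 100
  shelf 12: 95 = 95
  shelf 13: 85 + 60 = 145
This matches the lower bound, so 13 is optimal.

13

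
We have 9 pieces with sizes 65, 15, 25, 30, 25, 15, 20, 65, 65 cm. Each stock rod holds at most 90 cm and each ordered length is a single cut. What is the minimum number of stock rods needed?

Total = 65 + 65 + 65 + 30 + 25 + 25 + 20 + 15 + 15 = 325 cm.
Lower bound: ⌈325/90⌉ = 4 stock rods.
A packing using 4 stock rods:
  stock rod 1: 65 + 25 = 90
  stock rod 2: 65 + 25 = 90
  stock rod 3: 65 + 20 = 85
  stock rod 4: 30 + 15 + 15 = 60
This matches the lower bound, so 4 is optimal.

4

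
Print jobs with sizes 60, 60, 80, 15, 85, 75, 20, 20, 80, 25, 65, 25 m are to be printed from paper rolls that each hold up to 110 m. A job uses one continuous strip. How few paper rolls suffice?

7

Total = 85 + 80 + 80 + 75 + 65 + 60 + 60 + 25 + 25 + 20 + 20 + 15 = 610 m.
Lower bound: ⌈610/110⌉ = 6 paper rolls.
Also, 7 print jobs each exceed 55 m, and no two of those can share a roll, so at least 7 paper rolls are needed.
A packing using 7 paper rolls:
  roll 1: 85 + 25 = 110
  roll 2: 80 + 25 = 105
  roll 3: 80 + 20 = 100
  roll 4: 75 + 20 + 15 = 110
  roll 5: 65 = 65
  roll 6: 60 = 60
  roll 7: 60 = 60
This matches the lower bound, so 7 is optimal.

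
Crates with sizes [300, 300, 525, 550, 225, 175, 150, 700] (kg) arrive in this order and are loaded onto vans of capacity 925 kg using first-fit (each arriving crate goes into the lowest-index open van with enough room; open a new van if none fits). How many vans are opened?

4

  300 → van 1 (new)  [load 300/925]
  300 → van 1  [load 600/925]
  525 → van 2 (new)  [load 525/925]
  550 → van 3 (new)  [load 550/925]
  225 → van 1  [load 825/925]
  175 → van 2  [load 700/925]
  150 → van 2  [load 850/925]
  700 → van 4 (new)  [load 700/925]
4 vans opened.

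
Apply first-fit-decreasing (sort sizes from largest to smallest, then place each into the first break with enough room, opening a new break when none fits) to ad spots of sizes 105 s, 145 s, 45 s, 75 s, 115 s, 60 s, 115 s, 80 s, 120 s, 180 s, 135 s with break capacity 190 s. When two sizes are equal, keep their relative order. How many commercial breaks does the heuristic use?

Sorted descending: 180, 145, 135, 120, 115, 115, 105, 80, 75, 60, 45.
  180 → break 1 (new)  [load 180/190]
  145 → break 2 (new)  [load 145/190]
  135 → break 3 (new)  [load 135/190]
  120 → break 4 (new)  [load 120/190]
  115 → break 5 (new)  [load 115/190]
  115 → break 6 (new)  [load 115/190]
  105 → break 7 (new)  [load 105/190]
  80 → break 7  [load 185/190]
  75 → break 5  [load 190/190]
  60 → break 4  [load 180/190]
  45 → break 2  [load 190/190]
7 commercial breaks opened.

7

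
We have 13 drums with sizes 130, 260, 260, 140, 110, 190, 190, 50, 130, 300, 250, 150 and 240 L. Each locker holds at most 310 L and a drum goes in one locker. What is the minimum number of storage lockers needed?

Total = 300 + 260 + 260 + 250 + 240 + 190 + 190 + 150 + 140 + 130 + 130 + 110 + 50 = 2400 L.
Lower bound: ⌈2400/310⌉ = 8 storage lockers.
A packing using 9 storage lockers:
  locker 1: 300 = 300
  locker 2: 260 + 50 = 310
  locker 3: 260 = 260
  locker 4: 250 = 250
  locker 5: 240 = 240
  locker 6: 190 + 110 = 300
  locker 7: 190 = 190
  locker 8: 150 + 140 = 290
  locker 9: 130 + 130 = 260
No arrangement into 8 storage lockers stays within capacity, so 9 is optimal.

9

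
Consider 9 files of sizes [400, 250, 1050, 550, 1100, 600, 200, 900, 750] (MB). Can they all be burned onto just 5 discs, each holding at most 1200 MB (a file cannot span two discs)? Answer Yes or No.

No

Total = 5800 MB; ⌈5800/1200⌉ = 5.
The bound of 5 does not rule out 5, but exhaustive search shows no assignment into 5 discs of capacity 1200 MB exists — the minimum is 6.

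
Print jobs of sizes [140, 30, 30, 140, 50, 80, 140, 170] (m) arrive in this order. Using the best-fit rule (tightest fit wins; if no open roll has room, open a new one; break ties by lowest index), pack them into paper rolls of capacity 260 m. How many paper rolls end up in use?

4

  140 → roll 1 (new)  [load 140/260]
  30 → roll 1  [load 170/260]
  30 → roll 1  [load 200/260]
  140 → roll 2 (new)  [load 140/260]
  50 → roll 1  [load 250/260]
  80 → roll 2  [load 220/260]
  140 → roll 3 (new)  [load 140/260]
  170 → roll 4 (new)  [load 170/260]
4 paper rolls opened.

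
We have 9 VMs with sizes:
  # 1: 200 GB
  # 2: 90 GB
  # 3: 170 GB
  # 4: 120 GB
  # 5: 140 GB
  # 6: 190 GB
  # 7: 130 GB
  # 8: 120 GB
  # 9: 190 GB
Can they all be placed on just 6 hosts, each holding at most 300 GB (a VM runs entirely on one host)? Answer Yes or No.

Yes

A valid assignment using 6 hosts:
  host 1: 200 + 90 = 290
  host 2: 190 = 190
  host 3: 190 = 190
  host 4: 170 + 130 = 300
  host 5: 140 + 120 = 260
  host 6: 120 = 120
Every load is within 300 GB, so 6 hosts suffice.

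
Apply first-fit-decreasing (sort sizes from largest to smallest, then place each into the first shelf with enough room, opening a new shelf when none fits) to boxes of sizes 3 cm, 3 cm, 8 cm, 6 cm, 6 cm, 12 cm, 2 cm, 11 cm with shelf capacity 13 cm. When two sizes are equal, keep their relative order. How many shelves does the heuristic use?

Sorted descending: 12, 11, 8, 6, 6, 3, 3, 2.
  12 → shelf 1 (new)  [load 12/13]
  11 → shelf 2 (new)  [load 11/13]
  8 → shelf 3 (new)  [load 8/13]
  6 → shelf 4 (new)  [load 6/13]
  6 → shelf 4  [load 12/13]
  3 → shelf 3  [load 11/13]
  3 → shelf 5 (new)  [load 3/13]
  2 → shelf 2  [load 13/13]
5 shelves opened.

5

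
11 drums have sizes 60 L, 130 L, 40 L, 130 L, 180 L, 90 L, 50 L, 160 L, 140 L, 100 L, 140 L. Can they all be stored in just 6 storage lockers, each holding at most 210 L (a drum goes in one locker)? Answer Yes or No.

No

Total = 1220 L; ⌈1220/210⌉ = 6.
The bound of 6 does not rule out 6, but exhaustive search shows no assignment into 6 storage lockers of capacity 210 L exists — the minimum is 7.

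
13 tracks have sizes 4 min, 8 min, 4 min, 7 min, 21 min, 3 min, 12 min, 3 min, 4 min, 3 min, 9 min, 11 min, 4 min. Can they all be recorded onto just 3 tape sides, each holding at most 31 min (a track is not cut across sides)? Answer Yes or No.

A valid assignment using 3 tape sides:
  side 1: 21 + 7 + 3 = 31
  side 2: 12 + 11 + 8 = 31
  side 3: 9 + 4 + 4 + 4 + 4 + 3 + 3 = 31
Every load is within 31 min, so 3 tape sides suffice.

Yes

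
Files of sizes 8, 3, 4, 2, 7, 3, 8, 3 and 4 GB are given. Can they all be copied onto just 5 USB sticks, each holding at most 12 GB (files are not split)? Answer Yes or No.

A valid assignment using 4 USB sticks:
  USB stick 1: 8 + 4 = 12
  USB stick 2: 8 + 4 = 12
  USB stick 3: 7 + 3 + 2 = 12
  USB stick 4: 3 + 3 = 6
That uses only 4 ≤ 5, so 5 USB sticks are enough.

Yes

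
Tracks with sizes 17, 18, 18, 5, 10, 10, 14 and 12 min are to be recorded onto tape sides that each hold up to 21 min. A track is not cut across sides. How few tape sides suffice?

6

Total = 18 + 18 + 17 + 14 + 12 + 10 + 10 + 5 = 104 min.
Lower bound: ⌈104/21⌉ = 5 tape sides.
A packing using 6 tape sides:
  side 1: 18 = 18
  side 2: 18 = 18
  side 3: 17 = 17
  side 4: 14 + 5 = 19
  side 5: 12 = 12
  side 6: 10 + 10 = 20
No arrangement into 5 tape sides stays within capacity, so 6 is optimal.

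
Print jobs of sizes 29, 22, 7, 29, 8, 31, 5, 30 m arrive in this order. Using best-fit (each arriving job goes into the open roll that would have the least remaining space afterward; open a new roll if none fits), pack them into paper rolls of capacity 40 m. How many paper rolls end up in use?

5

  29 → roll 1 (new)  [load 29/40]
  22 → roll 2 (new)  [load 22/40]
  7 → roll 1  [load 36/40]
  29 → roll 3 (new)  [load 29/40]
  8 → roll 3  [load 37/40]
  31 → roll 4 (new)  [load 31/40]
  5 → roll 4  [load 36/40]
  30 → roll 5 (new)  [load 30/40]
5 paper rolls opened.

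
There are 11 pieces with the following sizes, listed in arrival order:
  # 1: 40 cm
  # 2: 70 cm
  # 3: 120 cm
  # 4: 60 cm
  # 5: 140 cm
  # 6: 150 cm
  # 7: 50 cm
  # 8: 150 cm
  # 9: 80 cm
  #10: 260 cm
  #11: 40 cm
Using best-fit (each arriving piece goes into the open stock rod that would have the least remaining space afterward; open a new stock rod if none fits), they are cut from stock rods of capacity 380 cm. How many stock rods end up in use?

4

  40 → stock rod 1 (new)  [load 40/380]
  70 → stock rod 1  [load 110/380]
  120 → stock rod 1  [load 230/380]
  60 → stock rod 1  [load 290/380]
  140 → stock rod 2 (new)  [load 140/380]
  150 → stock rod 2  [load 290/380]
  50 → stock rod 1  [load 340/380]
  150 → stock rod 3 (new)  [load 150/380]
  80 → stock rod 2  [load 370/380]
  260 → stock rod 4 (new)  [load 260/380]
  40 → stock rod 1  [load 380/380]
4 stock rods opened.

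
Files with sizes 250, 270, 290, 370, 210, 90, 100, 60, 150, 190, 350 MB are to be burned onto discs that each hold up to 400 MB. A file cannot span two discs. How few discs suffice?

7

Total = 370 + 350 + 290 + 270 + 250 + 210 + 190 + 150 + 100 + 90 + 60 = 2330 MB.
Lower bound: ⌈2330/400⌉ = 6 discs.
A packing using 7 discs:
  disc 1: 370 = 370
  disc 2: 350 = 350
  disc 3: 290 + 100 = 390
  disc 4: 270 + 90 = 360
  disc 5: 250 + 150 = 400
  disc 6: 210 + 190 = 400
  disc 7: 60 = 60
No arrangement into 6 discs stays within capacity, so 7 is optimal.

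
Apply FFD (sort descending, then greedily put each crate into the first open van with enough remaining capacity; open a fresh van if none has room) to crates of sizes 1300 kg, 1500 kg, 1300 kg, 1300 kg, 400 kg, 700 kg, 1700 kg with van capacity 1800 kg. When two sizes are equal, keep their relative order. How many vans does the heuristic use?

Sorted descending: 1700, 1500, 1300, 1300, 1300, 700, 400.
  1700 → van 1 (new)  [load 1700/1800]
  1500 → van 2 (new)  [load 1500/1800]
  1300 → van 3 (new)  [load 1300/1800]
  1300 → van 4 (new)  [load 1300/1800]
  1300 → van 5 (new)  [load 1300/1800]
  700 → van 6 (new)  [load 700/1800]
  400 → van 3  [load 1700/1800]
6 vans opened.

6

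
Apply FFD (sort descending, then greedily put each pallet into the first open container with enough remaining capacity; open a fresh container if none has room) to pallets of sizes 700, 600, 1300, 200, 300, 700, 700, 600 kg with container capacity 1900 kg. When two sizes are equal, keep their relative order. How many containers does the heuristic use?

3

Sorted descending: 1300, 700, 700, 700, 600, 600, 300, 200.
  1300 → container 1 (new)  [load 1300/1900]
  700 → container 2 (new)  [load 700/1900]
  700 → container 2  [load 1400/1900]
  700 → container 3 (new)  [load 700/1900]
  600 → container 1  [load 1900/1900]
  600 → container 3  [load 1300/1900]
  300 → container 2  [load 1700/1900]
  200 → container 2  [load 1900/1900]
3 containers opened.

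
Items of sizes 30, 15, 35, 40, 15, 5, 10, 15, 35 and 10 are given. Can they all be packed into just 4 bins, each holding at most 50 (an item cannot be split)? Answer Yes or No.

Total = 210; ⌈210/50⌉ = 5.
At least 5 bins are required, but only 4 are allowed.

No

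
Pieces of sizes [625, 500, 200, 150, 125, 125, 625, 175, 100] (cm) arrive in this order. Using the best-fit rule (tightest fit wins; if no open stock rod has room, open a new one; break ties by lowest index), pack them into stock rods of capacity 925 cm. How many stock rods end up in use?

3

  625 → stock rod 1 (new)  [load 625/925]
  500 → stock rod 2 (new)  [load 500/925]
  200 → stock rod 1  [load 825/925]
  150 → stock rod 2  [load 650/925]
  125 → stock rod 2  [load 775/925]
  125 → stock rod 2  [load 900/925]
  625 → stock rod 3 (new)  [load 625/925]
  175 → stock rod 3  [load 800/925]
  100 → stock rod 1  [load 925/925]
3 stock rods opened.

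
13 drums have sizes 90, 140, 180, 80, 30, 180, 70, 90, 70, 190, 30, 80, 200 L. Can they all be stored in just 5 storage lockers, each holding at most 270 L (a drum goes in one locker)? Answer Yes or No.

Total = 1430 L; ⌈1430/270⌉ = 6.
At least 6 storage lockers are required, but only 5 are allowed.

No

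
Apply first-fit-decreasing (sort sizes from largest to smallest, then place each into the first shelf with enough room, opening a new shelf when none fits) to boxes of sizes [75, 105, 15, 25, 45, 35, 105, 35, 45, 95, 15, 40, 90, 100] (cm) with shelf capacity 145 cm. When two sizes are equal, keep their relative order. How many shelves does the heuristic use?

6

Sorted descending: 105, 105, 100, 95, 90, 75, 45, 45, 40, 35, 35, 25, 15, 15.
  105 → shelf 1 (new)  [load 105/145]
  105 → shelf 2 (new)  [load 105/145]
  100 → shelf 3 (new)  [load 100/145]
  95 → shelf 4 (new)  [load 95/145]
  90 → shelf 5 (new)  [load 90/145]
  75 → shelf 6 (new)  [load 75/145]
  45 → shelf 3  [load 145/145]
  45 → shelf 4  [load 140/145]
  40 → shelf 1  [load 145/145]
  35 → shelf 2  [load 140/145]
  35 → shelf 5  [load 125/145]
  25 → shelf 6  [load 100/145]
  15 → shelf 5  [load 140/145]
  15 → shelf 6  [load 115/145]
6 shelves opened.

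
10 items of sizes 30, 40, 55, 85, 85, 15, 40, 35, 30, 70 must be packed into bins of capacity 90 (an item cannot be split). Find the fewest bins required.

6

Total = 85 + 85 + 70 + 55 + 40 + 40 + 35 + 30 + 30 + 15 = 485.
Lower bound: ⌈485/90⌉ = 6 bins.
A packing using 6 bins:
  bin 1: 85 = 85
  bin 2: 85 = 85
  bin 3: 70 + 15 = 85
  bin 4: 55 + 35 = 90
  bin 5: 40 + 40 = 80
  bin 6: 30 + 30 = 60
This matches the lower bound, so 6 is optimal.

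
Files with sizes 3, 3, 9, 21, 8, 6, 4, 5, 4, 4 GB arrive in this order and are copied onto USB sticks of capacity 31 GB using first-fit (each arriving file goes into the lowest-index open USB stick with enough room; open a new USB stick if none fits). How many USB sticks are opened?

3

  3 → USB stick 1 (new)  [load 3/31]
  3 → USB stick 1  [load 6/31]
  9 → USB stick 1  [load 15/31]
  21 → USB stick 2 (new)  [load 21/31]
  8 → USB stick 1  [load 23/31]
  6 → USB stick 1  [load 29/31]
  4 → USB stick 2  [load 25/31]
  5 → USB stick 2  [load 30/31]
  4 → USB stick 3 (new)  [load 4/31]
  4 → USB stick 3  [load 8/31]
3 USB sticks opened.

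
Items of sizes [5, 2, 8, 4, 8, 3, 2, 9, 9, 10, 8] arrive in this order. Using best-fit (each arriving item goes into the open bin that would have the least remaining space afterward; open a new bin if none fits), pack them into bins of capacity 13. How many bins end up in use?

7

  5 → bin 1 (new)  [load 5/13]
  2 → bin 1  [load 7/13]
  8 → bin 2 (new)  [load 8/13]
  4 → bin 2  [load 12/13]
  8 → bin 3 (new)  [load 8/13]
  3 → bin 3  [load 11/13]
  2 → bin 3  [load 13/13]
  9 → bin 4 (new)  [load 9/13]
  9 → bin 5 (new)  [load 9/13]
  10 → bin 6 (new)  [load 10/13]
  8 → bin 7 (new)  [load 8/13]
7 bins opened.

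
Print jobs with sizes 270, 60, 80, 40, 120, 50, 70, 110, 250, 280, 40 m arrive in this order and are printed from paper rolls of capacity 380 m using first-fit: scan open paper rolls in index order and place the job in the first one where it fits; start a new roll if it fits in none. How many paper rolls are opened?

  270 → roll 1 (new)  [load 270/380]
  60 → roll 1  [load 330/380]
  80 → roll 2 (new)  [load 80/380]
  40 → roll 1  [load 370/380]
  120 → roll 2  [load 200/380]
  50 → roll 2  [load 250/380]
  70 → roll 2  [load 320/380]
  110 → roll 3 (new)  [load 110/380]
  250 → roll 3  [load 360/380]
  280 → roll 4 (new)  [load 280/380]
  40 → roll 2  [load 360/380]
4 paper rolls opened.

4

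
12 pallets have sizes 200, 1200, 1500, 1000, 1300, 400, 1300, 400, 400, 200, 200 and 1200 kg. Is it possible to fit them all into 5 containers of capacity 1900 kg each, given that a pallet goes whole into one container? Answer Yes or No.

Total = 9300 kg; ⌈9300/1900⌉ = 5.
6 pallets each exceed half the capacity and cannot share a container, forcing at least 6 containers.
At least 6 containers are required, but only 5 are allowed.

No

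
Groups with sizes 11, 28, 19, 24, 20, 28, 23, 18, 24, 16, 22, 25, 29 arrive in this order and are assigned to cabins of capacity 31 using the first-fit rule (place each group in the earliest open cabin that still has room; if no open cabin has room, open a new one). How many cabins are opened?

  11 → cabin 1 (new)  [load 11/31]
  28 → cabin 2 (new)  [load 28/31]
  19 → cabin 1  [load 30/31]
  24 → cabin 3 (new)  [load 24/31]
  20 → cabin 4 (new)  [load 20/31]
  28 → cabin 5 (new)  [load 28/31]
  23 → cabin 6 (new)  [load 23/31]
  18 → cabin 7 (new)  [load 18/31]
  24 → cabin 8 (new)  [load 24/31]
  16 → cabin 9 (new)  [load 16/31]
  22 → cabin 10 (new)  [load 22/31]
  25 → cabin 11 (new)  [load 25/31]
  29 → cabin 12 (new)  [load 29/31]
12 cabins opened.

12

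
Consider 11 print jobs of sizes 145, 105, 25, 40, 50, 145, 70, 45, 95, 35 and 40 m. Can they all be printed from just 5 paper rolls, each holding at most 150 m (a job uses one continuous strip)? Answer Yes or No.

No

Total = 795 m; ⌈795/150⌉ = 6.
At least 6 paper rolls are required, but only 5 are allowed.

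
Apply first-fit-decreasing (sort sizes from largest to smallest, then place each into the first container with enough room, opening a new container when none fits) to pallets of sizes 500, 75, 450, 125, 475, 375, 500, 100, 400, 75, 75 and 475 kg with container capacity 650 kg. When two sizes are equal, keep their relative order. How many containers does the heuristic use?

7

Sorted descending: 500, 500, 475, 475, 450, 400, 375, 125, 100, 75, 75, 75.
  500 → container 1 (new)  [load 500/650]
  500 → container 2 (new)  [load 500/650]
  475 → container 3 (new)  [load 475/650]
  475 → container 4 (new)  [load 475/650]
  450 → container 5 (new)  [load 450/650]
  400 → container 6 (new)  [load 400/650]
  375 → container 7 (new)  [load 375/650]
  125 → container 1  [load 625/650]
  100 → container 2  [load 600/650]
  75 → container 3  [load 550/650]
  75 → container 3  [load 625/650]
  75 → container 4  [load 550/650]
7 containers opened.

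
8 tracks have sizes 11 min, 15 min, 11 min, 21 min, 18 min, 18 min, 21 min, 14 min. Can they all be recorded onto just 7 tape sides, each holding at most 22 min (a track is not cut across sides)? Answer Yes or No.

A valid assignment using 7 tape sides:
  side 1: 21 = 21
  side 2: 21 = 21
  side 3: 18 = 18
  side 4: 18 = 18
  side 5: 15 = 15
  side 6: 14 = 14
  side 7: 11 + 11 = 22
Every load is within 22 min, so 7 tape sides suffice.

Yes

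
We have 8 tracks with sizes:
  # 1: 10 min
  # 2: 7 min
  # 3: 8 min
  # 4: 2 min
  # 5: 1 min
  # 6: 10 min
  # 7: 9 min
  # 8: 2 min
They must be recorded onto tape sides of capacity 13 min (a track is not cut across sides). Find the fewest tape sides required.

5

Total = 10 + 10 + 9 + 8 + 7 + 2 + 2 + 1 = 49 min.
Lower bound: ⌈49/13⌉ = 4 tape sides.
Also, 5 tracks each exceed 13/2 min, and no two of those can share a side, so at least 5 tape sides are needed.
A packing using 5 tape sides:
  side 1: 10 + 2 + 1 = 13
  side 2: 10 + 2 = 12
  side 3: 9 = 9
  side 4: 8 = 8
  side 5: 7 = 7
This matches the lower bound, so 5 is optimal.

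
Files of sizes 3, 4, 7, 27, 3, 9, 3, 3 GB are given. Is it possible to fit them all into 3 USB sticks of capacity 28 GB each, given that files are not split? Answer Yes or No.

Yes

A valid assignment using 3 USB sticks:
  USB stick 1: 27 = 27
  USB stick 2: 9 + 7 + 4 + 3 + 3 = 26
  USB stick 3: 3 + 3 = 6
Every load is within 28 GB, so 3 USB sticks suffice.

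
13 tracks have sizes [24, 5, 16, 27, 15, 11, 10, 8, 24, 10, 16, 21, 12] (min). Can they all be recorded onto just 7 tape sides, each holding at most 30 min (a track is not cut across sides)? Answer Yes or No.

Total = 199 min; ⌈199/30⌉ = 7.
The bound of 7 does not rule out 7, but exhaustive search shows no assignment into 7 tape sides of capacity 30 min exists — the minimum is 8.

No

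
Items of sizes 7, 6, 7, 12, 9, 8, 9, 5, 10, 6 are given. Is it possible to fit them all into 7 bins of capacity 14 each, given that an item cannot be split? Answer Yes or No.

Yes

A valid assignment using 7 bins:
  bin 1: 12 = 12
  bin 2: 10 = 10
  bin 3: 9 + 5 = 14
  bin 4: 9 = 9
  bin 5: 8 + 6 = 14
  bin 6: 7 + 7 = 14
  bin 7: 6 = 6
Every load is within 14, so 7 bins suffice.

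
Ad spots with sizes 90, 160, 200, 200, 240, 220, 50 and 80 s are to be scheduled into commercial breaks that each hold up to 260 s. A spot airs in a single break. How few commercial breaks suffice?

Total = 240 + 220 + 200 + 200 + 160 + 90 + 80 + 50 = 1240 s.
Lower bound: ⌈1240/260⌉ = 5 commercial breaks.
A packing using 6 commercial breaks:
  break 1: 240 = 240
  break 2: 220 = 220
  break 3: 200 + 50 = 250
  break 4: 200 = 200
  break 5: 160 + 90 = 250
  break 6: 80 = 80
No arrangement into 5 commercial breaks stays within capacity, so 6 is optimal.

6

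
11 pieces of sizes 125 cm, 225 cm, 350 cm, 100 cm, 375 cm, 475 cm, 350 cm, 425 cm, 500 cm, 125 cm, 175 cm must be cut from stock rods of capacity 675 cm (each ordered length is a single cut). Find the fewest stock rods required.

6

Total = 500 + 475 + 425 + 375 + 350 + 350 + 225 + 175 + 125 + 125 + 100 = 3225 cm.
Lower bound: ⌈3225/675⌉ = 5 stock rods.
Also, 6 pieces each exceed 675/2 cm, and no two of those can share a stock rod, so at least 6 stock rods are needed.
A packing using 6 stock rods:
  stock rod 1: 500 + 175 = 675
  stock rod 2: 475 + 125 = 600
  stock rod 3: 425 + 225 = 650
  stock rod 4: 375 + 125 + 100 = 600
  stock rod 5: 350 = 350
  stock rod 6: 350 = 350
This matches the lower bound, so 6 is optimal.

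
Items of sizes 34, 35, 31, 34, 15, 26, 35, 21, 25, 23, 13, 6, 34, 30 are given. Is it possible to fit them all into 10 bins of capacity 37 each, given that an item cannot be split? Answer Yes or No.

No

Total = 362; ⌈362/37⌉ = 10.
11 items each exceed half the capacity and cannot share a bin, forcing at least 11 bins.
At least 11 bins are required, but only 10 are allowed.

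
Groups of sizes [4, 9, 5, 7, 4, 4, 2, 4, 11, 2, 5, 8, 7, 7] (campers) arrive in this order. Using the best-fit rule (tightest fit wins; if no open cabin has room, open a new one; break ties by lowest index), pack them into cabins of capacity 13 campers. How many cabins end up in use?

  4 → cabin 1 (new)  [load 4/13]
  9 → cabin 1  [load 13/13]
  5 → cabin 2 (new)  [load 5/13]
  7 → cabin 2  [load 12/13]
  4 → cabin 3 (new)  [load 4/13]
  4 → cabin 3  [load 8/13]
  2 → cabin 3  [load 10/13]
  4 → cabin 4 (new)  [load 4/13]
  11 → cabin 5 (new)  [load 11/13]
  2 → cabin 5  [load 13/13]
  5 → cabin 4  [load 9/13]
  8 → cabin 6 (new)  [load 8/13]
  7 → cabin 7 (new)  [load 7/13]
  7 → cabin 8 (new)  [load 7/13]
8 cabins opened.

8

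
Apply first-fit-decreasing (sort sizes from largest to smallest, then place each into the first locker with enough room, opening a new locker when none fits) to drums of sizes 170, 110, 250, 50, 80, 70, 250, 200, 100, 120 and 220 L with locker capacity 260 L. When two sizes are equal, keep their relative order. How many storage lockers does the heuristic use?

Sorted descending: 250, 250, 220, 200, 170, 120, 110, 100, 80, 70, 50.
  250 → locker 1 (new)  [load 250/260]
  250 → locker 2 (new)  [load 250/260]
  220 → locker 3 (new)  [load 220/260]
  200 → locker 4 (new)  [load 200/260]
  170 → locker 5 (new)  [load 170/260]
  120 → locker 6 (new)  [load 120/260]
  110 → locker 6  [load 230/260]
  100 → locker 7 (new)  [load 100/260]
  80 → locker 5  [load 250/260]
  70 → locker 7  [load 170/260]
  50 → locker 4  [load 250/260]
7 storage lockers opened.

7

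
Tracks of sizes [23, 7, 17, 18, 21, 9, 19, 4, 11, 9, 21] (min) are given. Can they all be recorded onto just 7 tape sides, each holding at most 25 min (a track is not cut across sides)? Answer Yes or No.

No

Total = 159 min; ⌈159/25⌉ = 7.
The bound of 7 does not rule out 7, but exhaustive search shows no assignment into 7 tape sides of capacity 25 min exists — the minimum is 8.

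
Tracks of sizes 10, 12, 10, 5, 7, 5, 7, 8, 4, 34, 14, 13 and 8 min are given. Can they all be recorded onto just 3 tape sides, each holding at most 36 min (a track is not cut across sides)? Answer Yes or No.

Total = 137 min; ⌈137/36⌉ = 4.
At least 4 tape sides are required, but only 3 are allowed.

No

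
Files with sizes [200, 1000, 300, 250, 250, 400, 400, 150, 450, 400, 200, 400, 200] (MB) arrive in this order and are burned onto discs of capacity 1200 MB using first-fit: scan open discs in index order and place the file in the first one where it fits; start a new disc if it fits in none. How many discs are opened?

4

  200 → disc 1 (new)  [load 200/1200]
  1000 → disc 1  [load 1200/1200]
  300 → disc 2 (new)  [load 300/1200]
  250 → disc 2  [load 550/1200]
  250 → disc 2  [load 800/1200]
  400 → disc 2  [load 1200/1200]
  400 → disc 3 (new)  [load 400/1200]
  150 → disc 3  [load 550/1200]
  450 → disc 3  [load 1000/1200]
  400 → disc 4 (new)  [load 400/1200]
  200 → disc 3  [load 1200/1200]
  400 → disc 4  [load 800/1200]
  200 → disc 4  [load 1000/1200]
4 discs opened.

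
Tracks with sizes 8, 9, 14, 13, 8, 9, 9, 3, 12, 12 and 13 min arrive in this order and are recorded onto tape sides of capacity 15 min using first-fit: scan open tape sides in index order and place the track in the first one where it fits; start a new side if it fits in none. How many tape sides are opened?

10

  8 → side 1 (new)  [load 8/15]
  9 → side 2 (new)  [load 9/15]
  14 → side 3 (new)  [load 14/15]
  13 → side 4 (new)  [load 13/15]
  8 → side 5 (new)  [load 8/15]
  9 → side 6 (new)  [load 9/15]
  9 → side 7 (new)  [load 9/15]
  3 → side 1  [load 11/15]
  12 → side 8 (new)  [load 12/15]
  12 → side 9 (new)  [load 12/15]
  13 → side 10 (new)  [load 13/15]
10 tape sides opened.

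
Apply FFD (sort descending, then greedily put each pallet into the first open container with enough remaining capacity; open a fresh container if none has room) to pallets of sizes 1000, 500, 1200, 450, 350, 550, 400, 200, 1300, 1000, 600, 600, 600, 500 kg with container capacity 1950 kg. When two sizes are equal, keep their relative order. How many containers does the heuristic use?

5

Sorted descending: 1300, 1200, 1000, 1000, 600, 600, 600, 550, 500, 500, 450, 400, 350, 200.
  1300 → container 1 (new)  [load 1300/1950]
  1200 → container 2 (new)  [load 1200/1950]
  1000 → container 3 (new)  [load 1000/1950]
  1000 → container 4 (new)  [load 1000/1950]
  600 → container 1  [load 1900/1950]
  600 → container 2  [load 1800/1950]
  600 → container 3  [load 1600/1950]
  550 → container 4  [load 1550/1950]
  500 → container 5 (new)  [load 500/1950]
  500 → container 5  [load 1000/1950]
  450 → container 5  [load 1450/1950]
  400 → container 4  [load 1950/1950]
  350 → container 3  [load 1950/1950]
  200 → container 5  [load 1650/1950]
5 containers opened.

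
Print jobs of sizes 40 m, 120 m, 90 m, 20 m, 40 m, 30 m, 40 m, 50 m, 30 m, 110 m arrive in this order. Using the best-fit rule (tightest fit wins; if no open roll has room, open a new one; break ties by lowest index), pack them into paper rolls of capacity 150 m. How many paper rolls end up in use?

  40 → roll 1 (new)  [load 40/150]
  120 → roll 2 (new)  [load 120/150]
  90 → roll 1  [load 130/150]
  20 → roll 1  [load 150/150]
  40 → roll 3 (new)  [load 40/150]
  30 → roll 2  [load 150/150]
  40 → roll 3  [load 80/150]
  50 → roll 3  [load 130/150]
  30 → roll 4 (new)  [load 30/150]
  110 → roll 4  [load 140/150]
4 paper rolls opened.

4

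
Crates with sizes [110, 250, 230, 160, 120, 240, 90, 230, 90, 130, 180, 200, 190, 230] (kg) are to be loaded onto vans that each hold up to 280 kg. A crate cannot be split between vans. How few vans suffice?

Total = 250 + 240 + 230 + 230 + 230 + 200 + 190 + 180 + 160 + 130 + 120 + 110 + 90 + 90 = 2450 kg.
Lower bound: ⌈2450/280⌉ = 9 vans.
A packing using 10 vans:
  van 1: 250 = 250
  van 2: 240 = 240
  van 3: 230 = 230
  van 4: 230 = 230
  van 5: 230 = 230
  van 6: 200 = 200
  van 7: 190 + 90 = 280
  van 8: 180 + 90 = 270
  van 9: 160 + 120 = 280
  van 10: 130 + 110 = 240
No arrangement into 9 vans stays within capacity, so 10 is optimal.

10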